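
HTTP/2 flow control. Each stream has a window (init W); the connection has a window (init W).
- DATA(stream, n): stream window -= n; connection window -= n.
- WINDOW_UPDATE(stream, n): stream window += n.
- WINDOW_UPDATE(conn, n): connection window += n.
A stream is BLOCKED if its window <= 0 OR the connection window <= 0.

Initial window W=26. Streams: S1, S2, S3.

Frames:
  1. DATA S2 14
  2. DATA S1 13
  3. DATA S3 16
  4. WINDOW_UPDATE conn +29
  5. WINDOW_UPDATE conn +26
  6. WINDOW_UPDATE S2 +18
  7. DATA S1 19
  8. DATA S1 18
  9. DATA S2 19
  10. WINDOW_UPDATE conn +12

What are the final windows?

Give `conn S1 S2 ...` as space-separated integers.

Answer: -6 -24 11 10

Derivation:
Op 1: conn=12 S1=26 S2=12 S3=26 blocked=[]
Op 2: conn=-1 S1=13 S2=12 S3=26 blocked=[1, 2, 3]
Op 3: conn=-17 S1=13 S2=12 S3=10 blocked=[1, 2, 3]
Op 4: conn=12 S1=13 S2=12 S3=10 blocked=[]
Op 5: conn=38 S1=13 S2=12 S3=10 blocked=[]
Op 6: conn=38 S1=13 S2=30 S3=10 blocked=[]
Op 7: conn=19 S1=-6 S2=30 S3=10 blocked=[1]
Op 8: conn=1 S1=-24 S2=30 S3=10 blocked=[1]
Op 9: conn=-18 S1=-24 S2=11 S3=10 blocked=[1, 2, 3]
Op 10: conn=-6 S1=-24 S2=11 S3=10 blocked=[1, 2, 3]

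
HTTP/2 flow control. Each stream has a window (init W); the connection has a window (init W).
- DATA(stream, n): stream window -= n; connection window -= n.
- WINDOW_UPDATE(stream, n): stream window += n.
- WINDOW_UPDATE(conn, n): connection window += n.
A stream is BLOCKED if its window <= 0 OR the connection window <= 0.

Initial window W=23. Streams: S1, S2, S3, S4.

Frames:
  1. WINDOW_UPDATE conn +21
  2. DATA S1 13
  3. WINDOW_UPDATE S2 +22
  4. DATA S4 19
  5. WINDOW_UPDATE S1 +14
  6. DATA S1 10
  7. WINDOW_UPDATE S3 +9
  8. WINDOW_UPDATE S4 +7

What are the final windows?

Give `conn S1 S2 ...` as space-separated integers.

Answer: 2 14 45 32 11

Derivation:
Op 1: conn=44 S1=23 S2=23 S3=23 S4=23 blocked=[]
Op 2: conn=31 S1=10 S2=23 S3=23 S4=23 blocked=[]
Op 3: conn=31 S1=10 S2=45 S3=23 S4=23 blocked=[]
Op 4: conn=12 S1=10 S2=45 S3=23 S4=4 blocked=[]
Op 5: conn=12 S1=24 S2=45 S3=23 S4=4 blocked=[]
Op 6: conn=2 S1=14 S2=45 S3=23 S4=4 blocked=[]
Op 7: conn=2 S1=14 S2=45 S3=32 S4=4 blocked=[]
Op 8: conn=2 S1=14 S2=45 S3=32 S4=11 blocked=[]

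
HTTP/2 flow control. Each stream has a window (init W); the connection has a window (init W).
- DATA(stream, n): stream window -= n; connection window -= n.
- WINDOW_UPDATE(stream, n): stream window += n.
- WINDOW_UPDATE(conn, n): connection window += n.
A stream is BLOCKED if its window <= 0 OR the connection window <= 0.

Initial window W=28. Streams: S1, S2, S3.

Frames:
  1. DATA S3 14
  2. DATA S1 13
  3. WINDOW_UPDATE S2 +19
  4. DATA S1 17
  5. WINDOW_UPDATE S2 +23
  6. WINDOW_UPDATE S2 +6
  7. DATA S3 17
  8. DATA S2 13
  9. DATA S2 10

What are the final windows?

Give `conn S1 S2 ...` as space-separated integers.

Answer: -56 -2 53 -3

Derivation:
Op 1: conn=14 S1=28 S2=28 S3=14 blocked=[]
Op 2: conn=1 S1=15 S2=28 S3=14 blocked=[]
Op 3: conn=1 S1=15 S2=47 S3=14 blocked=[]
Op 4: conn=-16 S1=-2 S2=47 S3=14 blocked=[1, 2, 3]
Op 5: conn=-16 S1=-2 S2=70 S3=14 blocked=[1, 2, 3]
Op 6: conn=-16 S1=-2 S2=76 S3=14 blocked=[1, 2, 3]
Op 7: conn=-33 S1=-2 S2=76 S3=-3 blocked=[1, 2, 3]
Op 8: conn=-46 S1=-2 S2=63 S3=-3 blocked=[1, 2, 3]
Op 9: conn=-56 S1=-2 S2=53 S3=-3 blocked=[1, 2, 3]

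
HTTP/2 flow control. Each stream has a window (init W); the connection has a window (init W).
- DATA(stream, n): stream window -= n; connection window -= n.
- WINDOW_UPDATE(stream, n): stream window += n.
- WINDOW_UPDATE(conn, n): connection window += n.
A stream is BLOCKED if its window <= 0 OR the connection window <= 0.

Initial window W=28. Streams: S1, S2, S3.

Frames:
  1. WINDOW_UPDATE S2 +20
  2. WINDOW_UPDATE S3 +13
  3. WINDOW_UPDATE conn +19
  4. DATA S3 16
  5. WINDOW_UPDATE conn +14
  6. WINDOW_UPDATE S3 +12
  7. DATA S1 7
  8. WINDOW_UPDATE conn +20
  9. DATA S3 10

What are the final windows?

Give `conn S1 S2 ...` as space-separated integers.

Answer: 48 21 48 27

Derivation:
Op 1: conn=28 S1=28 S2=48 S3=28 blocked=[]
Op 2: conn=28 S1=28 S2=48 S3=41 blocked=[]
Op 3: conn=47 S1=28 S2=48 S3=41 blocked=[]
Op 4: conn=31 S1=28 S2=48 S3=25 blocked=[]
Op 5: conn=45 S1=28 S2=48 S3=25 blocked=[]
Op 6: conn=45 S1=28 S2=48 S3=37 blocked=[]
Op 7: conn=38 S1=21 S2=48 S3=37 blocked=[]
Op 8: conn=58 S1=21 S2=48 S3=37 blocked=[]
Op 9: conn=48 S1=21 S2=48 S3=27 blocked=[]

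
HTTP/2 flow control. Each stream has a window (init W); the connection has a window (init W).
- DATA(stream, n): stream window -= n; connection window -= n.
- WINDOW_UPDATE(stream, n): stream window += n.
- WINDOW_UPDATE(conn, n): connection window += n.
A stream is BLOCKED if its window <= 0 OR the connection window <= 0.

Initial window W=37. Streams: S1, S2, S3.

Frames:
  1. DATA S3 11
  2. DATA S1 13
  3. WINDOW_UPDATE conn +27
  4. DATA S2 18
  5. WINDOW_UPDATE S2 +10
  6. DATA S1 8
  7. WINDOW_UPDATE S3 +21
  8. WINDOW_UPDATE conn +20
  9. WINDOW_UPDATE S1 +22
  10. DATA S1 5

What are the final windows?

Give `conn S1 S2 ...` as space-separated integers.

Op 1: conn=26 S1=37 S2=37 S3=26 blocked=[]
Op 2: conn=13 S1=24 S2=37 S3=26 blocked=[]
Op 3: conn=40 S1=24 S2=37 S3=26 blocked=[]
Op 4: conn=22 S1=24 S2=19 S3=26 blocked=[]
Op 5: conn=22 S1=24 S2=29 S3=26 blocked=[]
Op 6: conn=14 S1=16 S2=29 S3=26 blocked=[]
Op 7: conn=14 S1=16 S2=29 S3=47 blocked=[]
Op 8: conn=34 S1=16 S2=29 S3=47 blocked=[]
Op 9: conn=34 S1=38 S2=29 S3=47 blocked=[]
Op 10: conn=29 S1=33 S2=29 S3=47 blocked=[]

Answer: 29 33 29 47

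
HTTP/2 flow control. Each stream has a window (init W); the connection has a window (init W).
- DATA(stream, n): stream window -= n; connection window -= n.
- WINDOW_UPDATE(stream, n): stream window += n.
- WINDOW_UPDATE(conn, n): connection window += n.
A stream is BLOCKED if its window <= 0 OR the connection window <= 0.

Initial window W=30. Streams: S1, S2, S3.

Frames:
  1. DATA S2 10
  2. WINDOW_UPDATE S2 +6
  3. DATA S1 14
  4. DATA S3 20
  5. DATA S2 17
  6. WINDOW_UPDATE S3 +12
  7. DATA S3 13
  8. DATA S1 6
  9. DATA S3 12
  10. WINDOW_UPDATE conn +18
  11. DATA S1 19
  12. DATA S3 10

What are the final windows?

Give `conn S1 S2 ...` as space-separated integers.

Op 1: conn=20 S1=30 S2=20 S3=30 blocked=[]
Op 2: conn=20 S1=30 S2=26 S3=30 blocked=[]
Op 3: conn=6 S1=16 S2=26 S3=30 blocked=[]
Op 4: conn=-14 S1=16 S2=26 S3=10 blocked=[1, 2, 3]
Op 5: conn=-31 S1=16 S2=9 S3=10 blocked=[1, 2, 3]
Op 6: conn=-31 S1=16 S2=9 S3=22 blocked=[1, 2, 3]
Op 7: conn=-44 S1=16 S2=9 S3=9 blocked=[1, 2, 3]
Op 8: conn=-50 S1=10 S2=9 S3=9 blocked=[1, 2, 3]
Op 9: conn=-62 S1=10 S2=9 S3=-3 blocked=[1, 2, 3]
Op 10: conn=-44 S1=10 S2=9 S3=-3 blocked=[1, 2, 3]
Op 11: conn=-63 S1=-9 S2=9 S3=-3 blocked=[1, 2, 3]
Op 12: conn=-73 S1=-9 S2=9 S3=-13 blocked=[1, 2, 3]

Answer: -73 -9 9 -13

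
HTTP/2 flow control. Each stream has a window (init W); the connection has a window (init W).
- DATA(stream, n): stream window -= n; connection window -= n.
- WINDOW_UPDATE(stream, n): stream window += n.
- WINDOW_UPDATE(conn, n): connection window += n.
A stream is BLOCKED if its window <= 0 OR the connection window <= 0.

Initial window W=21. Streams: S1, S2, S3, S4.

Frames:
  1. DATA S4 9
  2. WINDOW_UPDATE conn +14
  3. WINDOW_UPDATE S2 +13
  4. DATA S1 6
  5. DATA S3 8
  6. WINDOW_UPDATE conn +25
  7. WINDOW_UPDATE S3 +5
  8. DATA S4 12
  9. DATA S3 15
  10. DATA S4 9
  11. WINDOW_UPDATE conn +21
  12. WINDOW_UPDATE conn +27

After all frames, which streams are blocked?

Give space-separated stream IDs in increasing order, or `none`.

Answer: S4

Derivation:
Op 1: conn=12 S1=21 S2=21 S3=21 S4=12 blocked=[]
Op 2: conn=26 S1=21 S2=21 S3=21 S4=12 blocked=[]
Op 3: conn=26 S1=21 S2=34 S3=21 S4=12 blocked=[]
Op 4: conn=20 S1=15 S2=34 S3=21 S4=12 blocked=[]
Op 5: conn=12 S1=15 S2=34 S3=13 S4=12 blocked=[]
Op 6: conn=37 S1=15 S2=34 S3=13 S4=12 blocked=[]
Op 7: conn=37 S1=15 S2=34 S3=18 S4=12 blocked=[]
Op 8: conn=25 S1=15 S2=34 S3=18 S4=0 blocked=[4]
Op 9: conn=10 S1=15 S2=34 S3=3 S4=0 blocked=[4]
Op 10: conn=1 S1=15 S2=34 S3=3 S4=-9 blocked=[4]
Op 11: conn=22 S1=15 S2=34 S3=3 S4=-9 blocked=[4]
Op 12: conn=49 S1=15 S2=34 S3=3 S4=-9 blocked=[4]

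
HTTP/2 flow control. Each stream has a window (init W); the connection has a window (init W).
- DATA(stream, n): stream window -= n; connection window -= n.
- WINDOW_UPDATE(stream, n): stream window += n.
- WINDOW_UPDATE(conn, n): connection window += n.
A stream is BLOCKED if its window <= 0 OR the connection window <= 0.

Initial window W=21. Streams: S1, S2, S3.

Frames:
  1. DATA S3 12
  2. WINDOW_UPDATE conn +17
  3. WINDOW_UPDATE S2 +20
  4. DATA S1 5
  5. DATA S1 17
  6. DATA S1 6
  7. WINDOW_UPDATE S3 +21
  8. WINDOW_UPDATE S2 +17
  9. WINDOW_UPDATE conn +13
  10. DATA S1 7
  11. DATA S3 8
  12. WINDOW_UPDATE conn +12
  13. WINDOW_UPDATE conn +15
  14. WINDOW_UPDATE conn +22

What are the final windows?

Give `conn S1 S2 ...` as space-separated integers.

Answer: 45 -14 58 22

Derivation:
Op 1: conn=9 S1=21 S2=21 S3=9 blocked=[]
Op 2: conn=26 S1=21 S2=21 S3=9 blocked=[]
Op 3: conn=26 S1=21 S2=41 S3=9 blocked=[]
Op 4: conn=21 S1=16 S2=41 S3=9 blocked=[]
Op 5: conn=4 S1=-1 S2=41 S3=9 blocked=[1]
Op 6: conn=-2 S1=-7 S2=41 S3=9 blocked=[1, 2, 3]
Op 7: conn=-2 S1=-7 S2=41 S3=30 blocked=[1, 2, 3]
Op 8: conn=-2 S1=-7 S2=58 S3=30 blocked=[1, 2, 3]
Op 9: conn=11 S1=-7 S2=58 S3=30 blocked=[1]
Op 10: conn=4 S1=-14 S2=58 S3=30 blocked=[1]
Op 11: conn=-4 S1=-14 S2=58 S3=22 blocked=[1, 2, 3]
Op 12: conn=8 S1=-14 S2=58 S3=22 blocked=[1]
Op 13: conn=23 S1=-14 S2=58 S3=22 blocked=[1]
Op 14: conn=45 S1=-14 S2=58 S3=22 blocked=[1]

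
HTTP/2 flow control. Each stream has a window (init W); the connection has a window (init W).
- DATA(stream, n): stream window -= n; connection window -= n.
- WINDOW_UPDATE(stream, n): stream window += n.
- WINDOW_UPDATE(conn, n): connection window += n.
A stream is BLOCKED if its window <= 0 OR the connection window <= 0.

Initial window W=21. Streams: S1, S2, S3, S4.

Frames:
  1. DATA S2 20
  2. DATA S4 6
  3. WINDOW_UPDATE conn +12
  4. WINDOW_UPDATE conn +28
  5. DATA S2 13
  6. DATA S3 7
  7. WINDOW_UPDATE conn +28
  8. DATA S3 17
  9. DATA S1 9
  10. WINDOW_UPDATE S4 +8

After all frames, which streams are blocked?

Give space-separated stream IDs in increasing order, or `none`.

Op 1: conn=1 S1=21 S2=1 S3=21 S4=21 blocked=[]
Op 2: conn=-5 S1=21 S2=1 S3=21 S4=15 blocked=[1, 2, 3, 4]
Op 3: conn=7 S1=21 S2=1 S3=21 S4=15 blocked=[]
Op 4: conn=35 S1=21 S2=1 S3=21 S4=15 blocked=[]
Op 5: conn=22 S1=21 S2=-12 S3=21 S4=15 blocked=[2]
Op 6: conn=15 S1=21 S2=-12 S3=14 S4=15 blocked=[2]
Op 7: conn=43 S1=21 S2=-12 S3=14 S4=15 blocked=[2]
Op 8: conn=26 S1=21 S2=-12 S3=-3 S4=15 blocked=[2, 3]
Op 9: conn=17 S1=12 S2=-12 S3=-3 S4=15 blocked=[2, 3]
Op 10: conn=17 S1=12 S2=-12 S3=-3 S4=23 blocked=[2, 3]

Answer: S2 S3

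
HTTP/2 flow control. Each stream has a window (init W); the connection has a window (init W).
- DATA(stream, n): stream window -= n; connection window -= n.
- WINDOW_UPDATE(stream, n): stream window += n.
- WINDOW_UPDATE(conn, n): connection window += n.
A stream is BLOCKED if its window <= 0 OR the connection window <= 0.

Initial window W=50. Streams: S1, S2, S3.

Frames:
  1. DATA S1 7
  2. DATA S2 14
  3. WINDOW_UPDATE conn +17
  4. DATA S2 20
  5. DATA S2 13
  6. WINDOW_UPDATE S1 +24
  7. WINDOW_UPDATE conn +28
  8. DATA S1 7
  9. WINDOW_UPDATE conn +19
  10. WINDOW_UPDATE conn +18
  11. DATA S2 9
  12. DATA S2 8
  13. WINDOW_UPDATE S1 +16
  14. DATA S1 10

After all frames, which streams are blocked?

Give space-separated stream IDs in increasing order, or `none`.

Answer: S2

Derivation:
Op 1: conn=43 S1=43 S2=50 S3=50 blocked=[]
Op 2: conn=29 S1=43 S2=36 S3=50 blocked=[]
Op 3: conn=46 S1=43 S2=36 S3=50 blocked=[]
Op 4: conn=26 S1=43 S2=16 S3=50 blocked=[]
Op 5: conn=13 S1=43 S2=3 S3=50 blocked=[]
Op 6: conn=13 S1=67 S2=3 S3=50 blocked=[]
Op 7: conn=41 S1=67 S2=3 S3=50 blocked=[]
Op 8: conn=34 S1=60 S2=3 S3=50 blocked=[]
Op 9: conn=53 S1=60 S2=3 S3=50 blocked=[]
Op 10: conn=71 S1=60 S2=3 S3=50 blocked=[]
Op 11: conn=62 S1=60 S2=-6 S3=50 blocked=[2]
Op 12: conn=54 S1=60 S2=-14 S3=50 blocked=[2]
Op 13: conn=54 S1=76 S2=-14 S3=50 blocked=[2]
Op 14: conn=44 S1=66 S2=-14 S3=50 blocked=[2]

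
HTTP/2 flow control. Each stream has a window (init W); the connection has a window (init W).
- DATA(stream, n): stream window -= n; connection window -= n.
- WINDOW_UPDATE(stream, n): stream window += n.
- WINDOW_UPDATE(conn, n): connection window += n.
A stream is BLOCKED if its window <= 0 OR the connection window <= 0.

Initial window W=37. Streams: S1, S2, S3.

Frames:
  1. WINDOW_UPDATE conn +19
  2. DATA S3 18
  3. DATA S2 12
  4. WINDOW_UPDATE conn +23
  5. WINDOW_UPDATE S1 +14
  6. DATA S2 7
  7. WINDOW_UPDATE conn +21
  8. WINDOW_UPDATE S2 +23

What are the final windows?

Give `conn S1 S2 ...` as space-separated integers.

Answer: 63 51 41 19

Derivation:
Op 1: conn=56 S1=37 S2=37 S3=37 blocked=[]
Op 2: conn=38 S1=37 S2=37 S3=19 blocked=[]
Op 3: conn=26 S1=37 S2=25 S3=19 blocked=[]
Op 4: conn=49 S1=37 S2=25 S3=19 blocked=[]
Op 5: conn=49 S1=51 S2=25 S3=19 blocked=[]
Op 6: conn=42 S1=51 S2=18 S3=19 blocked=[]
Op 7: conn=63 S1=51 S2=18 S3=19 blocked=[]
Op 8: conn=63 S1=51 S2=41 S3=19 blocked=[]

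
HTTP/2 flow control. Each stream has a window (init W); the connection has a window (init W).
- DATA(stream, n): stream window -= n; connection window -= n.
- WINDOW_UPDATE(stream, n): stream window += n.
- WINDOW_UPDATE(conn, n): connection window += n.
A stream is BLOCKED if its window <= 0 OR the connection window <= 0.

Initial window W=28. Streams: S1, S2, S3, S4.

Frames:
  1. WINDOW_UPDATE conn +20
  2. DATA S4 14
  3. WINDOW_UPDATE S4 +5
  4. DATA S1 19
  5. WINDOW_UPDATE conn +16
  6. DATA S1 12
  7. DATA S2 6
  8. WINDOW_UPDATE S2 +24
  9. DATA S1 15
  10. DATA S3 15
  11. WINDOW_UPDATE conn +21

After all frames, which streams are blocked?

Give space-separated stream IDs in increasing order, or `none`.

Answer: S1

Derivation:
Op 1: conn=48 S1=28 S2=28 S3=28 S4=28 blocked=[]
Op 2: conn=34 S1=28 S2=28 S3=28 S4=14 blocked=[]
Op 3: conn=34 S1=28 S2=28 S3=28 S4=19 blocked=[]
Op 4: conn=15 S1=9 S2=28 S3=28 S4=19 blocked=[]
Op 5: conn=31 S1=9 S2=28 S3=28 S4=19 blocked=[]
Op 6: conn=19 S1=-3 S2=28 S3=28 S4=19 blocked=[1]
Op 7: conn=13 S1=-3 S2=22 S3=28 S4=19 blocked=[1]
Op 8: conn=13 S1=-3 S2=46 S3=28 S4=19 blocked=[1]
Op 9: conn=-2 S1=-18 S2=46 S3=28 S4=19 blocked=[1, 2, 3, 4]
Op 10: conn=-17 S1=-18 S2=46 S3=13 S4=19 blocked=[1, 2, 3, 4]
Op 11: conn=4 S1=-18 S2=46 S3=13 S4=19 blocked=[1]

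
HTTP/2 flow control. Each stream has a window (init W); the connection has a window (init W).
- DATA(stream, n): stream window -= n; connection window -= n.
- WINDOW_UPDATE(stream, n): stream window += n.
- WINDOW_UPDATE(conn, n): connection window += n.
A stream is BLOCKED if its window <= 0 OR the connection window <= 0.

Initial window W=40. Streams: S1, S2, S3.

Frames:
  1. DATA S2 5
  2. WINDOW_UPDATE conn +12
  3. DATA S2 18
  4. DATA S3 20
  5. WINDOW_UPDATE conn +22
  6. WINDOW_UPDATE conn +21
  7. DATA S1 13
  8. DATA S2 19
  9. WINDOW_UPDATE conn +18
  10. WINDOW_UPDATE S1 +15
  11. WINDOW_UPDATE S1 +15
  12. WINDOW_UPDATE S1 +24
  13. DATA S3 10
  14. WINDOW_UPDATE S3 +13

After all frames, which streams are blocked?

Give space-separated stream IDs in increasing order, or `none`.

Answer: S2

Derivation:
Op 1: conn=35 S1=40 S2=35 S3=40 blocked=[]
Op 2: conn=47 S1=40 S2=35 S3=40 blocked=[]
Op 3: conn=29 S1=40 S2=17 S3=40 blocked=[]
Op 4: conn=9 S1=40 S2=17 S3=20 blocked=[]
Op 5: conn=31 S1=40 S2=17 S3=20 blocked=[]
Op 6: conn=52 S1=40 S2=17 S3=20 blocked=[]
Op 7: conn=39 S1=27 S2=17 S3=20 blocked=[]
Op 8: conn=20 S1=27 S2=-2 S3=20 blocked=[2]
Op 9: conn=38 S1=27 S2=-2 S3=20 blocked=[2]
Op 10: conn=38 S1=42 S2=-2 S3=20 blocked=[2]
Op 11: conn=38 S1=57 S2=-2 S3=20 blocked=[2]
Op 12: conn=38 S1=81 S2=-2 S3=20 blocked=[2]
Op 13: conn=28 S1=81 S2=-2 S3=10 blocked=[2]
Op 14: conn=28 S1=81 S2=-2 S3=23 blocked=[2]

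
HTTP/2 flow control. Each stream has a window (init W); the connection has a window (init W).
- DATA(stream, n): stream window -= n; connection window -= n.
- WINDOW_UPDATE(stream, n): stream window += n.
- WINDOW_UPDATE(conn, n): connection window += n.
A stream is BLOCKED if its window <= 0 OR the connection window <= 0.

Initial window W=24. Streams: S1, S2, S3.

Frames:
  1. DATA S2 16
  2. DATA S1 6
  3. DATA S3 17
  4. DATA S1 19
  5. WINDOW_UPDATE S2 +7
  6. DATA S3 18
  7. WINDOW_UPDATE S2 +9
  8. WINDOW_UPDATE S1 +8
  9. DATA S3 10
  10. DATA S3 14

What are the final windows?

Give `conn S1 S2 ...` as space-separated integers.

Op 1: conn=8 S1=24 S2=8 S3=24 blocked=[]
Op 2: conn=2 S1=18 S2=8 S3=24 blocked=[]
Op 3: conn=-15 S1=18 S2=8 S3=7 blocked=[1, 2, 3]
Op 4: conn=-34 S1=-1 S2=8 S3=7 blocked=[1, 2, 3]
Op 5: conn=-34 S1=-1 S2=15 S3=7 blocked=[1, 2, 3]
Op 6: conn=-52 S1=-1 S2=15 S3=-11 blocked=[1, 2, 3]
Op 7: conn=-52 S1=-1 S2=24 S3=-11 blocked=[1, 2, 3]
Op 8: conn=-52 S1=7 S2=24 S3=-11 blocked=[1, 2, 3]
Op 9: conn=-62 S1=7 S2=24 S3=-21 blocked=[1, 2, 3]
Op 10: conn=-76 S1=7 S2=24 S3=-35 blocked=[1, 2, 3]

Answer: -76 7 24 -35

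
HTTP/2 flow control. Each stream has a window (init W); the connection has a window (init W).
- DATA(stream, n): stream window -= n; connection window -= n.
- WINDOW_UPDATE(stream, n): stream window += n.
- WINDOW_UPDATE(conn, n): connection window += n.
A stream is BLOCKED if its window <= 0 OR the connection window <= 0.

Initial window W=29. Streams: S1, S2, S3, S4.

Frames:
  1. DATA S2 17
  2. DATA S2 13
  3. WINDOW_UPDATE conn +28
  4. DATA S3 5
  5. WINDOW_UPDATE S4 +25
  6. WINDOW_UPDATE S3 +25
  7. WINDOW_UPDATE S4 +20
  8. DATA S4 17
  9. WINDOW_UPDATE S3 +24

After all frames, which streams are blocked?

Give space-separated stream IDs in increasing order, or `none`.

Answer: S2

Derivation:
Op 1: conn=12 S1=29 S2=12 S3=29 S4=29 blocked=[]
Op 2: conn=-1 S1=29 S2=-1 S3=29 S4=29 blocked=[1, 2, 3, 4]
Op 3: conn=27 S1=29 S2=-1 S3=29 S4=29 blocked=[2]
Op 4: conn=22 S1=29 S2=-1 S3=24 S4=29 blocked=[2]
Op 5: conn=22 S1=29 S2=-1 S3=24 S4=54 blocked=[2]
Op 6: conn=22 S1=29 S2=-1 S3=49 S4=54 blocked=[2]
Op 7: conn=22 S1=29 S2=-1 S3=49 S4=74 blocked=[2]
Op 8: conn=5 S1=29 S2=-1 S3=49 S4=57 blocked=[2]
Op 9: conn=5 S1=29 S2=-1 S3=73 S4=57 blocked=[2]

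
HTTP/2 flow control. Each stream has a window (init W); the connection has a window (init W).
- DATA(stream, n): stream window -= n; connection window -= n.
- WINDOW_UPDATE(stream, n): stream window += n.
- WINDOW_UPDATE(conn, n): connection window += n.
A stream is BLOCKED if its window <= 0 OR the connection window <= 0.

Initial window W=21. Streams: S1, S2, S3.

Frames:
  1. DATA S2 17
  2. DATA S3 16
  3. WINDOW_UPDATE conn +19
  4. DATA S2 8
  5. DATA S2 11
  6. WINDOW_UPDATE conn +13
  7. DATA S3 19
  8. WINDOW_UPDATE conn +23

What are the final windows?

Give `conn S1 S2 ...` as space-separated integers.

Answer: 5 21 -15 -14

Derivation:
Op 1: conn=4 S1=21 S2=4 S3=21 blocked=[]
Op 2: conn=-12 S1=21 S2=4 S3=5 blocked=[1, 2, 3]
Op 3: conn=7 S1=21 S2=4 S3=5 blocked=[]
Op 4: conn=-1 S1=21 S2=-4 S3=5 blocked=[1, 2, 3]
Op 5: conn=-12 S1=21 S2=-15 S3=5 blocked=[1, 2, 3]
Op 6: conn=1 S1=21 S2=-15 S3=5 blocked=[2]
Op 7: conn=-18 S1=21 S2=-15 S3=-14 blocked=[1, 2, 3]
Op 8: conn=5 S1=21 S2=-15 S3=-14 blocked=[2, 3]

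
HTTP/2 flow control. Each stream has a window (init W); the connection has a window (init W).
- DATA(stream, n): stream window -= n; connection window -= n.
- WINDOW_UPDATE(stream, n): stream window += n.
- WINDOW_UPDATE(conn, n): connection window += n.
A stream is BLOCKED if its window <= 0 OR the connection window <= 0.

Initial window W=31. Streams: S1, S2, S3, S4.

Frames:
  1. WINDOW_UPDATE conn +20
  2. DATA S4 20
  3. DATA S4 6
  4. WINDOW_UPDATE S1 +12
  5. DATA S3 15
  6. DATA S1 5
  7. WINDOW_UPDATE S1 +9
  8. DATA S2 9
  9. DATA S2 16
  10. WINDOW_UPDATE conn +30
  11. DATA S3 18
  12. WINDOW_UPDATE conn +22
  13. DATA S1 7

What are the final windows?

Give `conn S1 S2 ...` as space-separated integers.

Op 1: conn=51 S1=31 S2=31 S3=31 S4=31 blocked=[]
Op 2: conn=31 S1=31 S2=31 S3=31 S4=11 blocked=[]
Op 3: conn=25 S1=31 S2=31 S3=31 S4=5 blocked=[]
Op 4: conn=25 S1=43 S2=31 S3=31 S4=5 blocked=[]
Op 5: conn=10 S1=43 S2=31 S3=16 S4=5 blocked=[]
Op 6: conn=5 S1=38 S2=31 S3=16 S4=5 blocked=[]
Op 7: conn=5 S1=47 S2=31 S3=16 S4=5 blocked=[]
Op 8: conn=-4 S1=47 S2=22 S3=16 S4=5 blocked=[1, 2, 3, 4]
Op 9: conn=-20 S1=47 S2=6 S3=16 S4=5 blocked=[1, 2, 3, 4]
Op 10: conn=10 S1=47 S2=6 S3=16 S4=5 blocked=[]
Op 11: conn=-8 S1=47 S2=6 S3=-2 S4=5 blocked=[1, 2, 3, 4]
Op 12: conn=14 S1=47 S2=6 S3=-2 S4=5 blocked=[3]
Op 13: conn=7 S1=40 S2=6 S3=-2 S4=5 blocked=[3]

Answer: 7 40 6 -2 5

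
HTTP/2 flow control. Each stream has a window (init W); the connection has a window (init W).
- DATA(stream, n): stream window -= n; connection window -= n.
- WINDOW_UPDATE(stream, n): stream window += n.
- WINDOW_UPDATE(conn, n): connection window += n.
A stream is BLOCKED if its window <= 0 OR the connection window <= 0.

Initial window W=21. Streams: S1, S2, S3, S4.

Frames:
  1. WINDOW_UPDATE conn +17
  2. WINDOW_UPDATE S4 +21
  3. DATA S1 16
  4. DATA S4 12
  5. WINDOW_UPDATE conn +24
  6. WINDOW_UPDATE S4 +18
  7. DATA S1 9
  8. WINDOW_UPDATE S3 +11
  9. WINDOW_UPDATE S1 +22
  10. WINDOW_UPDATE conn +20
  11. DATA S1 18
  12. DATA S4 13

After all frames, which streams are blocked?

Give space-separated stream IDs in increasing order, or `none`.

Answer: S1

Derivation:
Op 1: conn=38 S1=21 S2=21 S3=21 S4=21 blocked=[]
Op 2: conn=38 S1=21 S2=21 S3=21 S4=42 blocked=[]
Op 3: conn=22 S1=5 S2=21 S3=21 S4=42 blocked=[]
Op 4: conn=10 S1=5 S2=21 S3=21 S4=30 blocked=[]
Op 5: conn=34 S1=5 S2=21 S3=21 S4=30 blocked=[]
Op 6: conn=34 S1=5 S2=21 S3=21 S4=48 blocked=[]
Op 7: conn=25 S1=-4 S2=21 S3=21 S4=48 blocked=[1]
Op 8: conn=25 S1=-4 S2=21 S3=32 S4=48 blocked=[1]
Op 9: conn=25 S1=18 S2=21 S3=32 S4=48 blocked=[]
Op 10: conn=45 S1=18 S2=21 S3=32 S4=48 blocked=[]
Op 11: conn=27 S1=0 S2=21 S3=32 S4=48 blocked=[1]
Op 12: conn=14 S1=0 S2=21 S3=32 S4=35 blocked=[1]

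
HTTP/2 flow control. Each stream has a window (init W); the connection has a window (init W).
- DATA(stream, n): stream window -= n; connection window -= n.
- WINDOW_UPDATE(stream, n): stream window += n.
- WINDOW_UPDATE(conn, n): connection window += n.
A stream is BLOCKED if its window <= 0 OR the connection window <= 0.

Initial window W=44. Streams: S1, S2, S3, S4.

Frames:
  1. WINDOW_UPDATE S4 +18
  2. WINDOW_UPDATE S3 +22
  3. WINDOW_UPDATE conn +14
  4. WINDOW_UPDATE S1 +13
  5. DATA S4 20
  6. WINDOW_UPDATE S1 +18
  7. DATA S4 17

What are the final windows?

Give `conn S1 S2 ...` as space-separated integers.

Answer: 21 75 44 66 25

Derivation:
Op 1: conn=44 S1=44 S2=44 S3=44 S4=62 blocked=[]
Op 2: conn=44 S1=44 S2=44 S3=66 S4=62 blocked=[]
Op 3: conn=58 S1=44 S2=44 S3=66 S4=62 blocked=[]
Op 4: conn=58 S1=57 S2=44 S3=66 S4=62 blocked=[]
Op 5: conn=38 S1=57 S2=44 S3=66 S4=42 blocked=[]
Op 6: conn=38 S1=75 S2=44 S3=66 S4=42 blocked=[]
Op 7: conn=21 S1=75 S2=44 S3=66 S4=25 blocked=[]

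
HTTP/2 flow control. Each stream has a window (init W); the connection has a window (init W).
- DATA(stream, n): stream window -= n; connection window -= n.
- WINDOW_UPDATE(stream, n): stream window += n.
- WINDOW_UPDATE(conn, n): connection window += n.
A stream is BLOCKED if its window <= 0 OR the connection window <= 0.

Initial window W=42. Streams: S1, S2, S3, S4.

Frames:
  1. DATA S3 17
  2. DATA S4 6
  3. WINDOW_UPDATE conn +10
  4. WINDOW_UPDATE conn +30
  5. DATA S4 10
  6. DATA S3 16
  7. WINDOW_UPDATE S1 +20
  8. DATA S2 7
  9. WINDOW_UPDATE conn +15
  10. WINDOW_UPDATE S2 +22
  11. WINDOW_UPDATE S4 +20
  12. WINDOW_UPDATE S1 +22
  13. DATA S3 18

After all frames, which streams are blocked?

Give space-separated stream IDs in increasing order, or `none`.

Answer: S3

Derivation:
Op 1: conn=25 S1=42 S2=42 S3=25 S4=42 blocked=[]
Op 2: conn=19 S1=42 S2=42 S3=25 S4=36 blocked=[]
Op 3: conn=29 S1=42 S2=42 S3=25 S4=36 blocked=[]
Op 4: conn=59 S1=42 S2=42 S3=25 S4=36 blocked=[]
Op 5: conn=49 S1=42 S2=42 S3=25 S4=26 blocked=[]
Op 6: conn=33 S1=42 S2=42 S3=9 S4=26 blocked=[]
Op 7: conn=33 S1=62 S2=42 S3=9 S4=26 blocked=[]
Op 8: conn=26 S1=62 S2=35 S3=9 S4=26 blocked=[]
Op 9: conn=41 S1=62 S2=35 S3=9 S4=26 blocked=[]
Op 10: conn=41 S1=62 S2=57 S3=9 S4=26 blocked=[]
Op 11: conn=41 S1=62 S2=57 S3=9 S4=46 blocked=[]
Op 12: conn=41 S1=84 S2=57 S3=9 S4=46 blocked=[]
Op 13: conn=23 S1=84 S2=57 S3=-9 S4=46 blocked=[3]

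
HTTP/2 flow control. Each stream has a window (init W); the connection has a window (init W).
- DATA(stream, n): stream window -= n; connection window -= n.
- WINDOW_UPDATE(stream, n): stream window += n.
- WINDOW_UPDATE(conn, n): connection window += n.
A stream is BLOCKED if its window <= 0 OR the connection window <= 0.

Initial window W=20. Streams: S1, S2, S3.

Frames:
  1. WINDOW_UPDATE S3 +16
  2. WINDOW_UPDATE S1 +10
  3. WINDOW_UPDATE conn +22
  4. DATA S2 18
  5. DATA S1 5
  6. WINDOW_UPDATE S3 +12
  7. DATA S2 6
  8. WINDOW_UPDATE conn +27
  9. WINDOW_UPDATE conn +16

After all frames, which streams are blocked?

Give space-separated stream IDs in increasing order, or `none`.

Op 1: conn=20 S1=20 S2=20 S3=36 blocked=[]
Op 2: conn=20 S1=30 S2=20 S3=36 blocked=[]
Op 3: conn=42 S1=30 S2=20 S3=36 blocked=[]
Op 4: conn=24 S1=30 S2=2 S3=36 blocked=[]
Op 5: conn=19 S1=25 S2=2 S3=36 blocked=[]
Op 6: conn=19 S1=25 S2=2 S3=48 blocked=[]
Op 7: conn=13 S1=25 S2=-4 S3=48 blocked=[2]
Op 8: conn=40 S1=25 S2=-4 S3=48 blocked=[2]
Op 9: conn=56 S1=25 S2=-4 S3=48 blocked=[2]

Answer: S2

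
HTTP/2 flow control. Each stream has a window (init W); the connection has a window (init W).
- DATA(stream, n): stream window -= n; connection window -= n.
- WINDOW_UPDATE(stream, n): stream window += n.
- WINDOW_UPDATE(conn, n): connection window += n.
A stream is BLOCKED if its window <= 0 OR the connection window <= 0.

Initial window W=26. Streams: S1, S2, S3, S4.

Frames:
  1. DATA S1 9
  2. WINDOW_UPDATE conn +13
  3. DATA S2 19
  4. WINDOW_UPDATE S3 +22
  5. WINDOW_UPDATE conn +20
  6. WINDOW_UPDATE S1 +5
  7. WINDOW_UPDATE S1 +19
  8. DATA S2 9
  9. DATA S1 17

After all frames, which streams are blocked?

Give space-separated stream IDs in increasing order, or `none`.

Answer: S2

Derivation:
Op 1: conn=17 S1=17 S2=26 S3=26 S4=26 blocked=[]
Op 2: conn=30 S1=17 S2=26 S3=26 S4=26 blocked=[]
Op 3: conn=11 S1=17 S2=7 S3=26 S4=26 blocked=[]
Op 4: conn=11 S1=17 S2=7 S3=48 S4=26 blocked=[]
Op 5: conn=31 S1=17 S2=7 S3=48 S4=26 blocked=[]
Op 6: conn=31 S1=22 S2=7 S3=48 S4=26 blocked=[]
Op 7: conn=31 S1=41 S2=7 S3=48 S4=26 blocked=[]
Op 8: conn=22 S1=41 S2=-2 S3=48 S4=26 blocked=[2]
Op 9: conn=5 S1=24 S2=-2 S3=48 S4=26 blocked=[2]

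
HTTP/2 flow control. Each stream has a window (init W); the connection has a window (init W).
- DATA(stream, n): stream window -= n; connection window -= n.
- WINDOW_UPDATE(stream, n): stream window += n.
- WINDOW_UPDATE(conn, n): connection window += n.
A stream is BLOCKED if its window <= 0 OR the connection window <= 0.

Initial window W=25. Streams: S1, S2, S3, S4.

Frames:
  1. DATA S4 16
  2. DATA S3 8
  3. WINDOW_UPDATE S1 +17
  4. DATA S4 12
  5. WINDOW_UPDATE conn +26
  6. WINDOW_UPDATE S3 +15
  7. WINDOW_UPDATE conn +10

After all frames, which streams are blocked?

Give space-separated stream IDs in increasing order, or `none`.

Answer: S4

Derivation:
Op 1: conn=9 S1=25 S2=25 S3=25 S4=9 blocked=[]
Op 2: conn=1 S1=25 S2=25 S3=17 S4=9 blocked=[]
Op 3: conn=1 S1=42 S2=25 S3=17 S4=9 blocked=[]
Op 4: conn=-11 S1=42 S2=25 S3=17 S4=-3 blocked=[1, 2, 3, 4]
Op 5: conn=15 S1=42 S2=25 S3=17 S4=-3 blocked=[4]
Op 6: conn=15 S1=42 S2=25 S3=32 S4=-3 blocked=[4]
Op 7: conn=25 S1=42 S2=25 S3=32 S4=-3 blocked=[4]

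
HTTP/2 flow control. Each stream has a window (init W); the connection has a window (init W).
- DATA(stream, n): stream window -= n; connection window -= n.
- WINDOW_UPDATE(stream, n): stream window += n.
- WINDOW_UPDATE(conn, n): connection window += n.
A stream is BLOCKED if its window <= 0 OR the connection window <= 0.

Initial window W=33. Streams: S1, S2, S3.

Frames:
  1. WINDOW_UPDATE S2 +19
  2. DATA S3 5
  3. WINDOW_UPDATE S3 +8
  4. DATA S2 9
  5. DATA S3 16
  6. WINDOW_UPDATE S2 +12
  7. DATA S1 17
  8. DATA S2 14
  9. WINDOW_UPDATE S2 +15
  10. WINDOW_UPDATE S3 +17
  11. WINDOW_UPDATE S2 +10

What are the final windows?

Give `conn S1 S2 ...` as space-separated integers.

Answer: -28 16 66 37

Derivation:
Op 1: conn=33 S1=33 S2=52 S3=33 blocked=[]
Op 2: conn=28 S1=33 S2=52 S3=28 blocked=[]
Op 3: conn=28 S1=33 S2=52 S3=36 blocked=[]
Op 4: conn=19 S1=33 S2=43 S3=36 blocked=[]
Op 5: conn=3 S1=33 S2=43 S3=20 blocked=[]
Op 6: conn=3 S1=33 S2=55 S3=20 blocked=[]
Op 7: conn=-14 S1=16 S2=55 S3=20 blocked=[1, 2, 3]
Op 8: conn=-28 S1=16 S2=41 S3=20 blocked=[1, 2, 3]
Op 9: conn=-28 S1=16 S2=56 S3=20 blocked=[1, 2, 3]
Op 10: conn=-28 S1=16 S2=56 S3=37 blocked=[1, 2, 3]
Op 11: conn=-28 S1=16 S2=66 S3=37 blocked=[1, 2, 3]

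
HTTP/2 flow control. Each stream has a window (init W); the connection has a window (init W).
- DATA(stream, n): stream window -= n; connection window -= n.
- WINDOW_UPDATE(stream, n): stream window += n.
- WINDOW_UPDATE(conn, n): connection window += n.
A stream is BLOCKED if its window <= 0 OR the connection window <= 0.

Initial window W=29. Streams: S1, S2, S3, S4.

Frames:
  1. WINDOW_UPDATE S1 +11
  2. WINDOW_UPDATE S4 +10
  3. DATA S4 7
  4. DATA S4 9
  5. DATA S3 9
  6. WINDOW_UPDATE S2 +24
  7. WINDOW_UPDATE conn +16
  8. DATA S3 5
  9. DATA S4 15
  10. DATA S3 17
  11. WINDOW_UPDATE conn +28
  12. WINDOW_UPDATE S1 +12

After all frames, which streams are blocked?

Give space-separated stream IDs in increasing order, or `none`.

Answer: S3

Derivation:
Op 1: conn=29 S1=40 S2=29 S3=29 S4=29 blocked=[]
Op 2: conn=29 S1=40 S2=29 S3=29 S4=39 blocked=[]
Op 3: conn=22 S1=40 S2=29 S3=29 S4=32 blocked=[]
Op 4: conn=13 S1=40 S2=29 S3=29 S4=23 blocked=[]
Op 5: conn=4 S1=40 S2=29 S3=20 S4=23 blocked=[]
Op 6: conn=4 S1=40 S2=53 S3=20 S4=23 blocked=[]
Op 7: conn=20 S1=40 S2=53 S3=20 S4=23 blocked=[]
Op 8: conn=15 S1=40 S2=53 S3=15 S4=23 blocked=[]
Op 9: conn=0 S1=40 S2=53 S3=15 S4=8 blocked=[1, 2, 3, 4]
Op 10: conn=-17 S1=40 S2=53 S3=-2 S4=8 blocked=[1, 2, 3, 4]
Op 11: conn=11 S1=40 S2=53 S3=-2 S4=8 blocked=[3]
Op 12: conn=11 S1=52 S2=53 S3=-2 S4=8 blocked=[3]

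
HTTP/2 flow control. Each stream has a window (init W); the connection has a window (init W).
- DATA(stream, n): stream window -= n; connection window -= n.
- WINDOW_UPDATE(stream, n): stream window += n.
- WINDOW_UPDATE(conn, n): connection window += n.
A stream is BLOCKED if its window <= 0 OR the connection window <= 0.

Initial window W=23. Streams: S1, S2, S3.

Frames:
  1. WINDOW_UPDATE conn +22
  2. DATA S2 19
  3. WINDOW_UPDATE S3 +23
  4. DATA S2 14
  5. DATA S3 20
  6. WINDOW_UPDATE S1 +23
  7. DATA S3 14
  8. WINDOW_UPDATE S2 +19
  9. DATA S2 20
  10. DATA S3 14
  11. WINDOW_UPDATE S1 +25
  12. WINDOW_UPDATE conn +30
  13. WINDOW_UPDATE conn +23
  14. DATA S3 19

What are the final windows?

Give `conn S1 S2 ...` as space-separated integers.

Answer: -22 71 -11 -21

Derivation:
Op 1: conn=45 S1=23 S2=23 S3=23 blocked=[]
Op 2: conn=26 S1=23 S2=4 S3=23 blocked=[]
Op 3: conn=26 S1=23 S2=4 S3=46 blocked=[]
Op 4: conn=12 S1=23 S2=-10 S3=46 blocked=[2]
Op 5: conn=-8 S1=23 S2=-10 S3=26 blocked=[1, 2, 3]
Op 6: conn=-8 S1=46 S2=-10 S3=26 blocked=[1, 2, 3]
Op 7: conn=-22 S1=46 S2=-10 S3=12 blocked=[1, 2, 3]
Op 8: conn=-22 S1=46 S2=9 S3=12 blocked=[1, 2, 3]
Op 9: conn=-42 S1=46 S2=-11 S3=12 blocked=[1, 2, 3]
Op 10: conn=-56 S1=46 S2=-11 S3=-2 blocked=[1, 2, 3]
Op 11: conn=-56 S1=71 S2=-11 S3=-2 blocked=[1, 2, 3]
Op 12: conn=-26 S1=71 S2=-11 S3=-2 blocked=[1, 2, 3]
Op 13: conn=-3 S1=71 S2=-11 S3=-2 blocked=[1, 2, 3]
Op 14: conn=-22 S1=71 S2=-11 S3=-21 blocked=[1, 2, 3]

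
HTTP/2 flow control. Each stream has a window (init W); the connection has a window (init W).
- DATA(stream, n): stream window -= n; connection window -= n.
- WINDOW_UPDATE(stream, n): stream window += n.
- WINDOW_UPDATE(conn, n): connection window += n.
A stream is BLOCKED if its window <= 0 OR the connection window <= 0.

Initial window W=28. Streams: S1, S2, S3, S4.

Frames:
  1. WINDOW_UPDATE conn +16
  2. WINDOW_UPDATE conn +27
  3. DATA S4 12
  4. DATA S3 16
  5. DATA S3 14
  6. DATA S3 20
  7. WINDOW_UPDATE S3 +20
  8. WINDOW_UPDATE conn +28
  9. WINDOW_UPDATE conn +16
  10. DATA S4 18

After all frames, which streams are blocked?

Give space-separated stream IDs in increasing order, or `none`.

Answer: S3 S4

Derivation:
Op 1: conn=44 S1=28 S2=28 S3=28 S4=28 blocked=[]
Op 2: conn=71 S1=28 S2=28 S3=28 S4=28 blocked=[]
Op 3: conn=59 S1=28 S2=28 S3=28 S4=16 blocked=[]
Op 4: conn=43 S1=28 S2=28 S3=12 S4=16 blocked=[]
Op 5: conn=29 S1=28 S2=28 S3=-2 S4=16 blocked=[3]
Op 6: conn=9 S1=28 S2=28 S3=-22 S4=16 blocked=[3]
Op 7: conn=9 S1=28 S2=28 S3=-2 S4=16 blocked=[3]
Op 8: conn=37 S1=28 S2=28 S3=-2 S4=16 blocked=[3]
Op 9: conn=53 S1=28 S2=28 S3=-2 S4=16 blocked=[3]
Op 10: conn=35 S1=28 S2=28 S3=-2 S4=-2 blocked=[3, 4]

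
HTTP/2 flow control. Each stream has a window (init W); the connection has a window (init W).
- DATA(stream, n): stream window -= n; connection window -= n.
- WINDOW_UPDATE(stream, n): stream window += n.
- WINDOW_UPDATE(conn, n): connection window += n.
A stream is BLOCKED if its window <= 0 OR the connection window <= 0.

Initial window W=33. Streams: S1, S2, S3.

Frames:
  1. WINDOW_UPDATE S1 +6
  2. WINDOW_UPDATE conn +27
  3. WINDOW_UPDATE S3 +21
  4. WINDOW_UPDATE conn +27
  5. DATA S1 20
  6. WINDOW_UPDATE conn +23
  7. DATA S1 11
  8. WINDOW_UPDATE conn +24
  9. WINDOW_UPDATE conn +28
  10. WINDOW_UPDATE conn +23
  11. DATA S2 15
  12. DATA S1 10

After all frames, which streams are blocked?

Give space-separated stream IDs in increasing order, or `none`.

Op 1: conn=33 S1=39 S2=33 S3=33 blocked=[]
Op 2: conn=60 S1=39 S2=33 S3=33 blocked=[]
Op 3: conn=60 S1=39 S2=33 S3=54 blocked=[]
Op 4: conn=87 S1=39 S2=33 S3=54 blocked=[]
Op 5: conn=67 S1=19 S2=33 S3=54 blocked=[]
Op 6: conn=90 S1=19 S2=33 S3=54 blocked=[]
Op 7: conn=79 S1=8 S2=33 S3=54 blocked=[]
Op 8: conn=103 S1=8 S2=33 S3=54 blocked=[]
Op 9: conn=131 S1=8 S2=33 S3=54 blocked=[]
Op 10: conn=154 S1=8 S2=33 S3=54 blocked=[]
Op 11: conn=139 S1=8 S2=18 S3=54 blocked=[]
Op 12: conn=129 S1=-2 S2=18 S3=54 blocked=[1]

Answer: S1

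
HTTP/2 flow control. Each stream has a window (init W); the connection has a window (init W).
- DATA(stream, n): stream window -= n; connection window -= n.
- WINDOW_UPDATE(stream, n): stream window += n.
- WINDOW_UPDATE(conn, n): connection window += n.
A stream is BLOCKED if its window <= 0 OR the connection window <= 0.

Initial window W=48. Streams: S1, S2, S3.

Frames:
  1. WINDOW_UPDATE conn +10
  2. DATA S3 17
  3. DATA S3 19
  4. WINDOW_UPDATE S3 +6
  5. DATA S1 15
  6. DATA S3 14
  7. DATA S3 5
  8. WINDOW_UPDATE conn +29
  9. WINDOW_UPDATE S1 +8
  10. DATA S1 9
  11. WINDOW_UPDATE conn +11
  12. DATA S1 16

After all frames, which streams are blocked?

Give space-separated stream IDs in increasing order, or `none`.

Op 1: conn=58 S1=48 S2=48 S3=48 blocked=[]
Op 2: conn=41 S1=48 S2=48 S3=31 blocked=[]
Op 3: conn=22 S1=48 S2=48 S3=12 blocked=[]
Op 4: conn=22 S1=48 S2=48 S3=18 blocked=[]
Op 5: conn=7 S1=33 S2=48 S3=18 blocked=[]
Op 6: conn=-7 S1=33 S2=48 S3=4 blocked=[1, 2, 3]
Op 7: conn=-12 S1=33 S2=48 S3=-1 blocked=[1, 2, 3]
Op 8: conn=17 S1=33 S2=48 S3=-1 blocked=[3]
Op 9: conn=17 S1=41 S2=48 S3=-1 blocked=[3]
Op 10: conn=8 S1=32 S2=48 S3=-1 blocked=[3]
Op 11: conn=19 S1=32 S2=48 S3=-1 blocked=[3]
Op 12: conn=3 S1=16 S2=48 S3=-1 blocked=[3]

Answer: S3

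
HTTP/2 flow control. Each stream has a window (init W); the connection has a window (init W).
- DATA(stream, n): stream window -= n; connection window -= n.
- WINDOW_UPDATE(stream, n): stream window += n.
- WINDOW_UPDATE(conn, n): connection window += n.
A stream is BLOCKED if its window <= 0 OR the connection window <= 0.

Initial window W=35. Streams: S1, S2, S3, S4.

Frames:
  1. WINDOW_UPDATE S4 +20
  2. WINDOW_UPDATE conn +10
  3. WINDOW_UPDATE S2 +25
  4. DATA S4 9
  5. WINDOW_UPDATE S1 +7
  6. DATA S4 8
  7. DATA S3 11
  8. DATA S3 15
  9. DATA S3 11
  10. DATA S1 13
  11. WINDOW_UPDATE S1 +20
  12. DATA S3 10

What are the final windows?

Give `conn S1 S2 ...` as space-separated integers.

Op 1: conn=35 S1=35 S2=35 S3=35 S4=55 blocked=[]
Op 2: conn=45 S1=35 S2=35 S3=35 S4=55 blocked=[]
Op 3: conn=45 S1=35 S2=60 S3=35 S4=55 blocked=[]
Op 4: conn=36 S1=35 S2=60 S3=35 S4=46 blocked=[]
Op 5: conn=36 S1=42 S2=60 S3=35 S4=46 blocked=[]
Op 6: conn=28 S1=42 S2=60 S3=35 S4=38 blocked=[]
Op 7: conn=17 S1=42 S2=60 S3=24 S4=38 blocked=[]
Op 8: conn=2 S1=42 S2=60 S3=9 S4=38 blocked=[]
Op 9: conn=-9 S1=42 S2=60 S3=-2 S4=38 blocked=[1, 2, 3, 4]
Op 10: conn=-22 S1=29 S2=60 S3=-2 S4=38 blocked=[1, 2, 3, 4]
Op 11: conn=-22 S1=49 S2=60 S3=-2 S4=38 blocked=[1, 2, 3, 4]
Op 12: conn=-32 S1=49 S2=60 S3=-12 S4=38 blocked=[1, 2, 3, 4]

Answer: -32 49 60 -12 38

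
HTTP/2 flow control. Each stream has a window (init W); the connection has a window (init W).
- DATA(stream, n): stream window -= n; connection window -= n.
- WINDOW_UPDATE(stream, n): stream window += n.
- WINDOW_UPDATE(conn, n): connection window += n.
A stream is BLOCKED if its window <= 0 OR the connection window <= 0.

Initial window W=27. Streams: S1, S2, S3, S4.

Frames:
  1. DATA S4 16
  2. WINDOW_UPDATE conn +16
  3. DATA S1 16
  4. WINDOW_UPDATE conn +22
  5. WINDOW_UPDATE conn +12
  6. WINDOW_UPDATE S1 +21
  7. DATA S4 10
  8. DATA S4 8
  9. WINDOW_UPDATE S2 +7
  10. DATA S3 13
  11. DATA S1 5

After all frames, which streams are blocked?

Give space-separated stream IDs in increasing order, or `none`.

Answer: S4

Derivation:
Op 1: conn=11 S1=27 S2=27 S3=27 S4=11 blocked=[]
Op 2: conn=27 S1=27 S2=27 S3=27 S4=11 blocked=[]
Op 3: conn=11 S1=11 S2=27 S3=27 S4=11 blocked=[]
Op 4: conn=33 S1=11 S2=27 S3=27 S4=11 blocked=[]
Op 5: conn=45 S1=11 S2=27 S3=27 S4=11 blocked=[]
Op 6: conn=45 S1=32 S2=27 S3=27 S4=11 blocked=[]
Op 7: conn=35 S1=32 S2=27 S3=27 S4=1 blocked=[]
Op 8: conn=27 S1=32 S2=27 S3=27 S4=-7 blocked=[4]
Op 9: conn=27 S1=32 S2=34 S3=27 S4=-7 blocked=[4]
Op 10: conn=14 S1=32 S2=34 S3=14 S4=-7 blocked=[4]
Op 11: conn=9 S1=27 S2=34 S3=14 S4=-7 blocked=[4]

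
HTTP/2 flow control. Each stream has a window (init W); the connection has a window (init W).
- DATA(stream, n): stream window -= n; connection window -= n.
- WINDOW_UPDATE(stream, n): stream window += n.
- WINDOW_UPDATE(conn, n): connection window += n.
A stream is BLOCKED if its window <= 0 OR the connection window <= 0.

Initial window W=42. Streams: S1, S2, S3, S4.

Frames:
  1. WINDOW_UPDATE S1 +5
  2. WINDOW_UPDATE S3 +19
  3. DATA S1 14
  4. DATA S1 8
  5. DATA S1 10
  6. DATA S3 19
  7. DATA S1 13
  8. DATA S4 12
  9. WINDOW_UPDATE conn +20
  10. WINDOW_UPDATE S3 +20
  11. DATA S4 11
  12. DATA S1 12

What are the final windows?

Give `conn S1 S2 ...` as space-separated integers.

Answer: -37 -10 42 62 19

Derivation:
Op 1: conn=42 S1=47 S2=42 S3=42 S4=42 blocked=[]
Op 2: conn=42 S1=47 S2=42 S3=61 S4=42 blocked=[]
Op 3: conn=28 S1=33 S2=42 S3=61 S4=42 blocked=[]
Op 4: conn=20 S1=25 S2=42 S3=61 S4=42 blocked=[]
Op 5: conn=10 S1=15 S2=42 S3=61 S4=42 blocked=[]
Op 6: conn=-9 S1=15 S2=42 S3=42 S4=42 blocked=[1, 2, 3, 4]
Op 7: conn=-22 S1=2 S2=42 S3=42 S4=42 blocked=[1, 2, 3, 4]
Op 8: conn=-34 S1=2 S2=42 S3=42 S4=30 blocked=[1, 2, 3, 4]
Op 9: conn=-14 S1=2 S2=42 S3=42 S4=30 blocked=[1, 2, 3, 4]
Op 10: conn=-14 S1=2 S2=42 S3=62 S4=30 blocked=[1, 2, 3, 4]
Op 11: conn=-25 S1=2 S2=42 S3=62 S4=19 blocked=[1, 2, 3, 4]
Op 12: conn=-37 S1=-10 S2=42 S3=62 S4=19 blocked=[1, 2, 3, 4]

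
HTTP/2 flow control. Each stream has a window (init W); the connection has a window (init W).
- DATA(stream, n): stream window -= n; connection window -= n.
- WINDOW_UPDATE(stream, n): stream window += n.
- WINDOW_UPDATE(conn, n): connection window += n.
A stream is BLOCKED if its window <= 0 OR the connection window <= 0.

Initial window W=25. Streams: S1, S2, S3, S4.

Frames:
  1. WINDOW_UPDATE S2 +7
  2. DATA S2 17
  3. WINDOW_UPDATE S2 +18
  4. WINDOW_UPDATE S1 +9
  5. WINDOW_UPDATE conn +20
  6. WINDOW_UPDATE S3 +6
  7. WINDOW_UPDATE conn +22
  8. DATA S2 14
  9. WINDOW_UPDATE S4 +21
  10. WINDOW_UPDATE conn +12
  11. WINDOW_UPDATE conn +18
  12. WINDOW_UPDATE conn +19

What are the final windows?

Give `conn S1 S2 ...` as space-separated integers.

Answer: 85 34 19 31 46

Derivation:
Op 1: conn=25 S1=25 S2=32 S3=25 S4=25 blocked=[]
Op 2: conn=8 S1=25 S2=15 S3=25 S4=25 blocked=[]
Op 3: conn=8 S1=25 S2=33 S3=25 S4=25 blocked=[]
Op 4: conn=8 S1=34 S2=33 S3=25 S4=25 blocked=[]
Op 5: conn=28 S1=34 S2=33 S3=25 S4=25 blocked=[]
Op 6: conn=28 S1=34 S2=33 S3=31 S4=25 blocked=[]
Op 7: conn=50 S1=34 S2=33 S3=31 S4=25 blocked=[]
Op 8: conn=36 S1=34 S2=19 S3=31 S4=25 blocked=[]
Op 9: conn=36 S1=34 S2=19 S3=31 S4=46 blocked=[]
Op 10: conn=48 S1=34 S2=19 S3=31 S4=46 blocked=[]
Op 11: conn=66 S1=34 S2=19 S3=31 S4=46 blocked=[]
Op 12: conn=85 S1=34 S2=19 S3=31 S4=46 blocked=[]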